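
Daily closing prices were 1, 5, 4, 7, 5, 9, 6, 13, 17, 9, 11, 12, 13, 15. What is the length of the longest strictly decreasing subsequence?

2

Let dp[i] be the longest strictly decreasing subsequence ending at i:
i:      1  2  3  4  5  6  7  8  9 10 11 12 13 14
a[i]:   1  5  4  7  5  9  6 13 17  9 11 12 13 15
dp:     1  1  2  1  2  1  2  1  1  2  2  2  2  2
Maximum is 2.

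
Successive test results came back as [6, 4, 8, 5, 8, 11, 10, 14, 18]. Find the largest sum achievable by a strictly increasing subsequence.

Let S[i] be the best sum of a strictly increasing subsequence ending at i:
i:      1  2  3  4  5  6  7  8  9
a[i]:   6  4  8  5  8 11 10 14 18
S:      6  4 14  9 17 28 27 42 60
Maximum is 60 (e.g. 4 + 5 + 8 + 11 + 14 + 18).

60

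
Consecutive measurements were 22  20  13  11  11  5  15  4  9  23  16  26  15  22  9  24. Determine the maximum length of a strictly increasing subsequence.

Let dp[i] be the length of the longest such subsequence ending at index i:
i:      1  2  3  4  5  6  7  8  9 10 11 12 13 14 15 16
a[i]:  22 20 13 11 11  5 15  4  9 23 16 26 15 22  9 24
dp:     1  1  1  1  1  1  2  1  2  3  3  4  3  4  2  5
Maximum dp value is 5.

5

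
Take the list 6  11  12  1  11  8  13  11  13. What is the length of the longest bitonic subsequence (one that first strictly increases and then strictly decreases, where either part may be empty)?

inc[i] = longest strictly increasing subsequence ending at i; dec[i] = longest strictly decreasing subsequence starting at i:
i:      1  2  3  4  5  6  7  8  9
a[i]:   6 11 12  1 11  8 13 11 13
inc:    1  2  3  1  2  2  4  3  4
dec:    2  2  3  1  2  1  2  1  1
Best peak at i=3 (value 12): inc=3, dec=3, length 3+3−1 = 5.

5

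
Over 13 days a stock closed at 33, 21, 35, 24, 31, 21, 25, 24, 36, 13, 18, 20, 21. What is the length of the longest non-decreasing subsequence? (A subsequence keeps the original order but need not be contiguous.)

4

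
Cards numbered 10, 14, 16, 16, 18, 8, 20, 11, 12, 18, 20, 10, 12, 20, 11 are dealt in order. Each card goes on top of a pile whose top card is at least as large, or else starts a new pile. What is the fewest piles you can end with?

Place each on the leftmost legal pile:
10 → new pile 1 (tops now [10])
14 → new pile 2 (tops now [10, 14])
16 → new pile 3 (tops now [10, 14, 16])
16 → pile 3 (tops now [10, 14, 16])
18 → new pile 4 (tops now [10, 14, 16, 18])
8 → pile 1 (tops now [8, 14, 16, 18])
20 → new pile 5 (tops now [8, 14, 16, 18, 20])
11 → pile 2 (tops now [8, 11, 16, 18, 20])
12 → pile 3 (tops now [8, 11, 12, 18, 20])
18 → pile 4 (tops now [8, 11, 12, 18, 20])
20 → pile 5 (tops now [8, 11, 12, 18, 20])
10 → pile 2 (tops now [8, 10, 12, 18, 20])
12 → pile 3 (tops now [8, 10, 12, 18, 20])
20 → pile 5 (tops now [8, 10, 12, 18, 20])
11 → pile 3 (tops now [8, 10, 11, 18, 20])
Five piles.

5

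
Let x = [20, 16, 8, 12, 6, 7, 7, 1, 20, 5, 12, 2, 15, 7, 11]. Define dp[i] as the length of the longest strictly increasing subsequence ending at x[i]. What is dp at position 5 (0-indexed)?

2

dp[i] = 1 + max{dp[j] : j<i, x[j]<x[i]} (or 1 if no such j):
i:      0  1  2  3  4  5  6  7  8  9 10 11 12 13 14
x[i]:  20 16  8 12  6  7  7  1 20  5 12  2 15  7 11
dp:     1  1  1  2  1  2  2  1  3  2  3  2  4  3  4
At index 5 the value is 2.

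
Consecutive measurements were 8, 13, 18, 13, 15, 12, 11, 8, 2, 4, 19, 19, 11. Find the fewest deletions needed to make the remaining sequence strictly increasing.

Fewest deletions = n − (longest strictly increasing subsequence).
Patience tails:
8 → extends → [8]
13 → extends → [8, 13]
18 → extends → [8, 13, 18]
13 → already a tail → [8, 13, 18]
15 → replaces 18 → [8, 13, 15]
12 → replaces 13 → [8, 12, 15]
11 → replaces 12 → [8, 11, 15]
8 → already a tail → [8, 11, 15]
2 → replaces 8 → [2, 11, 15]
4 → replaces 11 → [2, 4, 15]
19 → extends → [2, 4, 15, 19]
19 → already a tail → [2, 4, 15, 19]
11 → replaces 15 → [2, 4, 11, 19]
Longest strictly increasing subsequence has length 4, so deletions = 13 − 4 = 9.

9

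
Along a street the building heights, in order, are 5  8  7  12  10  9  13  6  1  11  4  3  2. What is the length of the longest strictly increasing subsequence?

Track the smallest tail for each achievable length (strict):
5 → extends → [5]
8 → extends → [5, 8]
7 → replaces 8 → [5, 7]
12 → extends → [5, 7, 12]
10 → replaces 12 → [5, 7, 10]
9 → replaces 10 → [5, 7, 9]
13 → extends → [5, 7, 9, 13]
6 → replaces 7 → [5, 6, 9, 13]
1 → replaces 5 → [1, 6, 9, 13]
11 → replaces 13 → [1, 6, 9, 11]
4 → replaces 6 → [1, 4, 9, 11]
3 → replaces 4 → [1, 3, 9, 11]
2 → replaces 3 → [1, 2, 9, 11]
Four tails, so the longest strictly increasing subsequence has length 4 (e.g. 5, 8, 12, 13).

4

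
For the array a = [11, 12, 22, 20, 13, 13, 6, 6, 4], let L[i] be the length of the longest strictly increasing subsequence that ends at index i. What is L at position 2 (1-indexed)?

2

dp[i] = 1 + max{dp[j] : j<i, a[j]<a[i]} (or 1 if no such j):
i:      1  2  3  4  5  6  7  8  9
a[i]:  11 12 22 20 13 13  6  6  4
dp:     1  2  3  3  3  3  1  1  1
At index 2 the value is 2.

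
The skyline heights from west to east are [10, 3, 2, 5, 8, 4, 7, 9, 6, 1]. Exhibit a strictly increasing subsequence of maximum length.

Patience tails give the LIS length; then backtrack through the dp parents:
10 → extends → [10]
3 → replaces 10 → [3]
2 → replaces 3 → [2]
5 → extends → [2, 5]
8 → extends → [2, 5, 8]
4 → replaces 5 → [2, 4, 8]
7 → replaces 8 → [2, 4, 7]
9 → extends → [2, 4, 7, 9]
6 → replaces 7 → [2, 4, 6, 9]
1 → replaces 2 → [1, 4, 6, 9]
Length 4; one witness is 3, 5, 8, 9.

3, 5, 8, 9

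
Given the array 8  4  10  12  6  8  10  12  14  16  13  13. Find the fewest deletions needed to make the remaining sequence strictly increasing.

Fewest deletions = n − (longest strictly increasing subsequence).
Patience tails:
8 → extends → [8]
4 → replaces 8 → [4]
10 → extends → [4, 10]
12 → extends → [4, 10, 12]
6 → replaces 10 → [4, 6, 12]
8 → replaces 12 → [4, 6, 8]
10 → extends → [4, 6, 8, 10]
12 → extends → [4, 6, 8, 10, 12]
14 → extends → [4, 6, 8, 10, 12, 14]
16 → extends → [4, 6, 8, 10, 12, 14, 16]
13 → replaces 14 → [4, 6, 8, 10, 12, 13, 16]
13 → already a tail → [4, 6, 8, 10, 12, 13, 16]
Longest strictly increasing subsequence has length 7, so deletions = 12 − 7 = 5.

5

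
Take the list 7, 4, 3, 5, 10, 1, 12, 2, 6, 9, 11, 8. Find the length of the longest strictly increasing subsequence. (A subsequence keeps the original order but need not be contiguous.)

5

Track the smallest tail for each achievable length (strict):
7 → extends → [7]
4 → replaces 7 → [4]
3 → replaces 4 → [3]
5 → extends → [3, 5]
10 → extends → [3, 5, 10]
1 → replaces 3 → [1, 5, 10]
12 → extends → [1, 5, 10, 12]
2 → replaces 5 → [1, 2, 10, 12]
6 → replaces 10 → [1, 2, 6, 12]
9 → replaces 12 → [1, 2, 6, 9]
11 → extends → [1, 2, 6, 9, 11]
8 → replaces 9 → [1, 2, 6, 8, 11]
Five tails, so the longest strictly increasing subsequence has length 5 (e.g. 4, 5, 6, 9, 11).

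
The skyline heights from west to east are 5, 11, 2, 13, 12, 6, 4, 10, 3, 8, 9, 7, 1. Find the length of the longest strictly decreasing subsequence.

6

Let dp[i] be the longest strictly decreasing subsequence ending at i:
i:      1  2  3  4  5  6  7  8  9 10 11 12 13
a[i]:   5 11  2 13 12  6  4 10  3  8  9  7  1
dp:     1  1  2  1  2  3  4  3  5  4  4  5  6
Maximum is 6.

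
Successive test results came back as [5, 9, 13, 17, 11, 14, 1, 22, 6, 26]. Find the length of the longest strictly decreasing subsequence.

3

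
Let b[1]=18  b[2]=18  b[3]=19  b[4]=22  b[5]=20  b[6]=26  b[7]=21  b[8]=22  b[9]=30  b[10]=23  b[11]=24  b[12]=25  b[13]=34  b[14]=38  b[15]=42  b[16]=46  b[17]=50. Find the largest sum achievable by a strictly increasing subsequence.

Let S[i] be the best sum of a strictly increasing subsequence ending at i:
i:       1   2   3   4   5   6   7   8   9  10  11  12  13  14  15  16  17
b[i]:   18  18  19  22  20  26  21  22  30  23  24  25  34  38  42  46  50
S:      18  18  37  59  57  85  78 100 130 123 147 172 206 244 286 332 382
Maximum is 382 (e.g. 18 + 19 + 20 + 21 + 22 + 23 + 24 + 25 + 34 + 38 + 42 + 46 + 50).

382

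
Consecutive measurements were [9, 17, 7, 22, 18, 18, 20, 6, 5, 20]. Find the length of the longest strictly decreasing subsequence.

Let dp[i] be the longest strictly decreasing subsequence ending at i:
i:      1  2  3  4  5  6  7  8  9 10
a[i]:   9 17  7 22 18 18 20  6  5 20
dp:     1  1  2  1  2  2  2  3  4  2
Maximum is 4.

4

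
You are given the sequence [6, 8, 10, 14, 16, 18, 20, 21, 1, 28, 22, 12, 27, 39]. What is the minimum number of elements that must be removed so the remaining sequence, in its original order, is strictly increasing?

3

Fewest deletions = n − (longest strictly increasing subsequence).
Patience tails:
6 → extends → [6]
8 → extends → [6, 8]
10 → extends → [6, 8, 10]
14 → extends → [6, 8, 10, 14]
16 → extends → [6, 8, 10, 14, 16]
18 → extends → [6, 8, 10, 14, 16, 18]
20 → extends → [6, 8, 10, 14, 16, 18, 20]
21 → extends → [6, 8, 10, 14, 16, 18, 20, 21]
1 → replaces 6 → [1, 8, 10, 14, 16, 18, 20, 21]
28 → extends → [1, 8, 10, 14, 16, 18, 20, 21, 28]
22 → replaces 28 → [1, 8, 10, 14, 16, 18, 20, 21, 22]
12 → replaces 14 → [1, 8, 10, 12, 16, 18, 20, 21, 22]
27 → extends → [1, 8, 10, 12, 16, 18, 20, 21, 22, 27]
39 → extends → [1, 8, 10, 12, 16, 18, 20, 21, 22, 27, 39]
Longest strictly increasing subsequence has length 11, so deletions = 14 − 11 = 3.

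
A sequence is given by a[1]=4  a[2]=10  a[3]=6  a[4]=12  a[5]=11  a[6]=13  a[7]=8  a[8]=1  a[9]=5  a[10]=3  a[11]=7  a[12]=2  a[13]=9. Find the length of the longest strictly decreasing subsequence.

6

Negate each value so 'decreasing' becomes 'increasing', then run patience tails on the negated sequence:
-4 → extends → [-4]
-10 → replaces -4 → [-10]
-6 → extends → [-10, -6]
-12 → replaces -10 → [-12, -6]
-11 → replaces -6 → [-12, -11]
-13 → replaces -12 → [-13, -11]
-8 → extends → [-13, -11, -8]
-1 → extends → [-13, -11, -8, -1]
-5 → replaces -1 → [-13, -11, -8, -5]
-3 → extends → [-13, -11, -8, -5, -3]
-7 → replaces -5 → [-13, -11, -8, -7, -3]
-2 → extends → [-13, -11, -8, -7, -3, -2]
-9 → replaces -8 → [-13, -11, -9, -7, -3, -2]
Six tails, so the longest strictly decreasing subsequence of the original has length 6.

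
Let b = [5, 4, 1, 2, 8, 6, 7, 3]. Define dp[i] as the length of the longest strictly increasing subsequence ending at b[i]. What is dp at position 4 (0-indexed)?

3

dp[i] = 1 + max{dp[j] : j<i, b[j]<b[i]} (or 1 if no such j):
i:     0 1 2 3 4 5 6 7
b[i]:  5 4 1 2 8 6 7 3
dp:    1 1 1 2 3 3 4 3
At index 4 the value is 3.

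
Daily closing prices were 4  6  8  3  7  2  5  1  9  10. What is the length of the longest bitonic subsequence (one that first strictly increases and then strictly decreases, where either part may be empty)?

6

inc[i] = longest strictly increasing subsequence ending at i; dec[i] = longest strictly decreasing subsequence starting at i:
i:      1  2  3  4  5  6  7  8  9 10
a[i]:   4  6  8  3  7  2  5  1  9 10
inc:    1  2  3  1  3  1  2  1  4  5
dec:    4  4  4  3  3  2  2  1  1  1
Best peak at i=3 (value 8): inc=3, dec=4, length 3+4−1 = 6.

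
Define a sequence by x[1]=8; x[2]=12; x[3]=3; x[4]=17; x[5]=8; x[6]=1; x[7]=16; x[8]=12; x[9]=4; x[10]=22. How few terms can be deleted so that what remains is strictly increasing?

Fewest deletions = n − (longest strictly increasing subsequence).
Patience tails:
8 → extends → [8]
12 → extends → [8, 12]
3 → replaces 8 → [3, 12]
17 → extends → [3, 12, 17]
8 → replaces 12 → [3, 8, 17]
1 → replaces 3 → [1, 8, 17]
16 → replaces 17 → [1, 8, 16]
12 → replaces 16 → [1, 8, 12]
4 → replaces 8 → [1, 4, 12]
22 → extends → [1, 4, 12, 22]
Longest strictly increasing subsequence has length 4, so deletions = 10 − 4 = 6.

6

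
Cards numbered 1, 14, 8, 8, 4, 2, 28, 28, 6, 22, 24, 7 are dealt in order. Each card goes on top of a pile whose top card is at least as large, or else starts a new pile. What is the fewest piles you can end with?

5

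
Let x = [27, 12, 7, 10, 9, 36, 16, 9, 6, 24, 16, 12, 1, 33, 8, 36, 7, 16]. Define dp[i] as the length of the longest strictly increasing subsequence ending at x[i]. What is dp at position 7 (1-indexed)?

dp[i] = 1 + max{dp[j] : j<i, x[j]<x[i]} (or 1 if no such j):
i:      1  2  3  4  5  6  7  8  9 10 11 12 13 14 15 16 17 18
x[i]:  27 12  7 10  9 36 16  9  6 24 16 12  1 33  8 36  7 16
dp:     1  1  1  2  2  3  3  2  1  4  3  3  1  5  2  6  2  4
At index 7 the value is 3.

3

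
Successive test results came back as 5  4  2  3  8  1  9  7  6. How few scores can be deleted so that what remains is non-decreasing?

Fewest deletions = n − (longest non-decreasing subsequence).
Patience tails:
5 → extends → [5]
4 → replaces 5 → [4]
2 → replaces 4 → [2]
3 → extends → [2, 3]
8 → extends → [2, 3, 8]
1 → replaces 2 → [1, 3, 8]
9 → extends → [1, 3, 8, 9]
7 → replaces 8 → [1, 3, 7, 9]
6 → replaces 7 → [1, 3, 6, 9]
Longest non-decreasing subsequence has length 4, so deletions = 9 − 4 = 5.

5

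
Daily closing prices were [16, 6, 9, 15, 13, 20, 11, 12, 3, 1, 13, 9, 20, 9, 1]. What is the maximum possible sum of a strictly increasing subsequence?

71

Let S[i] be the best sum of a strictly increasing subsequence ending at i:
i:      1  2  3  4  5  6  7  8  9 10 11 12 13 14 15
a[i]:  16  6  9 15 13 20 11 12  3  1 13  9 20  9  1
S:     16  6 15 30 28 50 26 38  3  1 51 15 71 15  1
Maximum is 71 (e.g. 6 + 9 + 11 + 12 + 13 + 20).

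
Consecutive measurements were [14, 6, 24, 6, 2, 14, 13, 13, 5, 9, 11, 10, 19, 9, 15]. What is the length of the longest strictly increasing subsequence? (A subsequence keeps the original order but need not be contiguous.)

5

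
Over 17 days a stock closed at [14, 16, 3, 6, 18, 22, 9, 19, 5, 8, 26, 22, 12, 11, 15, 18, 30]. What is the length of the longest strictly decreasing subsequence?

4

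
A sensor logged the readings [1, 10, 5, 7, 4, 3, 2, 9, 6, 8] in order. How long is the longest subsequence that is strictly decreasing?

5

Let dp[i] be the longest strictly decreasing subsequence ending at i:
i:      1  2  3  4  5  6  7  8  9 10
a[i]:   1 10  5  7  4  3  2  9  6  8
dp:     1  1  2  2  3  4  5  2  3  3
Maximum is 5.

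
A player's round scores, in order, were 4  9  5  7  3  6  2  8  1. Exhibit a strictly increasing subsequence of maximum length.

4, 5, 7, 8

Patience tails give the LIS length; then backtrack through the dp parents:
4 → extends → [4]
9 → extends → [4, 9]
5 → replaces 9 → [4, 5]
7 → extends → [4, 5, 7]
3 → replaces 4 → [3, 5, 7]
6 → replaces 7 → [3, 5, 6]
2 → replaces 3 → [2, 5, 6]
8 → extends → [2, 5, 6, 8]
1 → replaces 2 → [1, 5, 6, 8]
Length 4; one witness is 4, 5, 7, 8.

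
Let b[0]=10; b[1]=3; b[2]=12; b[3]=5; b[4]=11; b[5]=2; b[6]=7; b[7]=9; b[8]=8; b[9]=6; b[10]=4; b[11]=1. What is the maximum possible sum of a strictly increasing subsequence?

Let S[i] be the best sum of a strictly increasing subsequence ending at i:
i:      0  1  2  3  4  5  6  7  8  9 10 11
b[i]:  10  3 12  5 11  2  7  9  8  6  4  1
S:     10  3 22  8 21  2 15 24 23 14  7  1
Maximum is 24 (e.g. 3 + 5 + 7 + 9).

24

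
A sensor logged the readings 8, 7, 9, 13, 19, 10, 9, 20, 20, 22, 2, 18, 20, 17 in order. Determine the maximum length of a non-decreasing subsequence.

7

Track the smallest tail for each achievable length (allowing ties):
8 → extends → [8]
7 → replaces 8 → [7]
9 → extends → [7, 9]
13 → extends → [7, 9, 13]
19 → extends → [7, 9, 13, 19]
10 → replaces 13 → [7, 9, 10, 19]
9 → replaces 10 → [7, 9, 9, 19]
20 → extends → [7, 9, 9, 19, 20]
20 → extends → [7, 9, 9, 19, 20, 20]
22 → extends → [7, 9, 9, 19, 20, 20, 22]
2 → replaces 7 → [2, 9, 9, 19, 20, 20, 22]
18 → replaces 19 → [2, 9, 9, 18, 20, 20, 22]
20 → replaces 22 → [2, 9, 9, 18, 20, 20, 20]
17 → replaces 18 → [2, 9, 9, 17, 20, 20, 20]
Seven tails, so the longest non-decreasing subsequence has length 7 (e.g. 8, 9, 13, 19, 20, 20, 22).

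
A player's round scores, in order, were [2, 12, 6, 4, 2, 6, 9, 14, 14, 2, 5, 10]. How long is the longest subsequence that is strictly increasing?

5

Track the smallest tail for each achievable length (strict):
2 → extends → [2]
12 → extends → [2, 12]
6 → replaces 12 → [2, 6]
4 → replaces 6 → [2, 4]
2 → already a tail → [2, 4]
6 → extends → [2, 4, 6]
9 → extends → [2, 4, 6, 9]
14 → extends → [2, 4, 6, 9, 14]
14 → already a tail → [2, 4, 6, 9, 14]
2 → already a tail → [2, 4, 6, 9, 14]
5 → replaces 6 → [2, 4, 5, 9, 14]
10 → replaces 14 → [2, 4, 5, 9, 10]
Five tails, so the longest strictly increasing subsequence has length 5 (e.g. 2, 4, 6, 9, 14).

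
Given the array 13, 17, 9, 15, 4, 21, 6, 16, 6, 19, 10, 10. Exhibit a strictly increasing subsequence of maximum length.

13, 15, 16, 19

Patience tails give the LIS length; then backtrack through the dp parents:
13 → extends → [13]
17 → extends → [13, 17]
9 → replaces 13 → [9, 17]
15 → replaces 17 → [9, 15]
4 → replaces 9 → [4, 15]
21 → extends → [4, 15, 21]
6 → replaces 15 → [4, 6, 21]
16 → replaces 21 → [4, 6, 16]
6 → already a tail → [4, 6, 16]
19 → extends → [4, 6, 16, 19]
10 → replaces 16 → [4, 6, 10, 19]
10 → already a tail → [4, 6, 10, 19]
Length 4; one witness is 13, 15, 16, 19.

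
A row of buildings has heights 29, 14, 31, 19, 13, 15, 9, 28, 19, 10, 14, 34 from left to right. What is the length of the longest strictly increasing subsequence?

Track the smallest tail for each achievable length (strict):
29 → extends → [29]
14 → replaces 29 → [14]
31 → extends → [14, 31]
19 → replaces 31 → [14, 19]
13 → replaces 14 → [13, 19]
15 → replaces 19 → [13, 15]
9 → replaces 13 → [9, 15]
28 → extends → [9, 15, 28]
19 → replaces 28 → [9, 15, 19]
10 → replaces 15 → [9, 10, 19]
14 → replaces 19 → [9, 10, 14]
34 → extends → [9, 10, 14, 34]
Four tails, so the longest strictly increasing subsequence has length 4 (e.g. 14, 19, 28, 34).

4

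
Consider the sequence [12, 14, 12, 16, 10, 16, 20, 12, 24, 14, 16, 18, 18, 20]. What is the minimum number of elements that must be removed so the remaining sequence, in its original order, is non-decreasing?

6

Fewest deletions = n − (longest non-decreasing subsequence).
i:      1  2  3  4  5  6  7  8  9 10 11 12 13 14
a[i]:  12 14 12 16 10 16 20 12 24 14 16 18 18 20
dp:     1  2  2  3  1  4  5  3  6  4  5  6  7  8
max dp = 8, so deletions = 14 − 8 = 6.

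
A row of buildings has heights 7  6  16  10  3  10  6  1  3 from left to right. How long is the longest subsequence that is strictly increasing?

2

Track the smallest tail for each achievable length (strict):
7 → extends → [7]
6 → replaces 7 → [6]
16 → extends → [6, 16]
10 → replaces 16 → [6, 10]
3 → replaces 6 → [3, 10]
10 → already a tail → [3, 10]
6 → replaces 10 → [3, 6]
1 → replaces 3 → [1, 6]
3 → replaces 6 → [1, 3]
Two tails, so the longest strictly increasing subsequence has length 2 (e.g. 7, 16).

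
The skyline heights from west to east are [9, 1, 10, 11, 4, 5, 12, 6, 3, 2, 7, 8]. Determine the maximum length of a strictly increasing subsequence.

Track the smallest tail for each achievable length (strict):
9 → extends → [9]
1 → replaces 9 → [1]
10 → extends → [1, 10]
11 → extends → [1, 10, 11]
4 → replaces 10 → [1, 4, 11]
5 → replaces 11 → [1, 4, 5]
12 → extends → [1, 4, 5, 12]
6 → replaces 12 → [1, 4, 5, 6]
3 → replaces 4 → [1, 3, 5, 6]
2 → replaces 3 → [1, 2, 5, 6]
7 → extends → [1, 2, 5, 6, 7]
8 → extends → [1, 2, 5, 6, 7, 8]
Six tails, so the longest strictly increasing subsequence has length 6 (e.g. 1, 4, 5, 6, 7, 8).

6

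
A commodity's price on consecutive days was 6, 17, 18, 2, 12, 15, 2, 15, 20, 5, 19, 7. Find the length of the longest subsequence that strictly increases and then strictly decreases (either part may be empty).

6

inc[i] = longest strictly increasing subsequence ending at i; dec[i] = longest strictly decreasing subsequence starting at i:
i:      1  2  3  4  5  6  7  8  9 10 11 12
a[i]:   6 17 18  2 12 15  2 15 20  5 19  7
inc:    1  2  3  1  2  3  1  3  4  2  4  3
dec:    2  3  3  1  2  2  1  2  3  1  2  1
Best peak at i=9 (value 20): inc=4, dec=3, length 4+3−1 = 6.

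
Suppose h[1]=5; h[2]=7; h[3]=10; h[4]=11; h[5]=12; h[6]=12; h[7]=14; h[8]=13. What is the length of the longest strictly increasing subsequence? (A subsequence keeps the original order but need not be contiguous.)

6

Let dp[i] be the length of the longest such subsequence ending at index i:
i:      1  2  3  4  5  6  7  8
h[i]:   5  7 10 11 12 12 14 13
dp:     1  2  3  4  5  5  6  6
Maximum dp value is 6.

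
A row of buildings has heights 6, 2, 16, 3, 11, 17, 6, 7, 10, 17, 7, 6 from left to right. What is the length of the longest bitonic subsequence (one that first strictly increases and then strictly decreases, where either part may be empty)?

inc[i] = longest strictly increasing subsequence ending at i; dec[i] = longest strictly decreasing subsequence starting at i:
i:      1  2  3  4  5  6  7  8  9 10 11 12
a[i]:   6  2 16  3 11 17  6  7 10 17  7  6
inc:    1  1  2  2  3  4  3  4  5  6  4  3
dec:    2  1  5  1  4  4  1  2  3  3  2  1
Best peak at i=10 (value 17): inc=6, dec=3, length 6+3−1 = 8.

8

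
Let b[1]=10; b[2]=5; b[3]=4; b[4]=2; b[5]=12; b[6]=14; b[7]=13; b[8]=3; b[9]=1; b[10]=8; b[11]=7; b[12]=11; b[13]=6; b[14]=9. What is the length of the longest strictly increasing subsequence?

4

Let dp[i] be the length of the longest such subsequence ending at index i:
i:      1  2  3  4  5  6  7  8  9 10 11 12 13 14
b[i]:  10  5  4  2 12 14 13  3  1  8  7 11  6  9
dp:     1  1  1  1  2  3  3  2  1  3  3  4  3  4
Maximum dp value is 4.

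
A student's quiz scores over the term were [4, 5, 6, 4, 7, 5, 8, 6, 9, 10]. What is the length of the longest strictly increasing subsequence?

7

Let dp[i] be the length of the longest such subsequence ending at index i:
i:      1  2  3  4  5  6  7  8  9 10
a[i]:   4  5  6  4  7  5  8  6  9 10
dp:     1  2  3  1  4  2  5  3  6  7
Maximum dp value is 7.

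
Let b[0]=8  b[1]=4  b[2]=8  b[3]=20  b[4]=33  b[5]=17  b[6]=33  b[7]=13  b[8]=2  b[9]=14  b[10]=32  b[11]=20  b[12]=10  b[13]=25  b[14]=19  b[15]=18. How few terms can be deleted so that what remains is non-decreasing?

10

Fewest deletions = n − (longest non-decreasing subsequence).
i:      0  1  2  3  4  5  6  7  8  9 10 11 12 13 14 15
b[i]:   8  4  8 20 33 17 33 13  2 14 32 20 10 25 19 18
dp:     1  1  2  3  4  3  5  3  1  4  5  5  3  6  5  5
max dp = 6, so deletions = 16 − 6 = 10.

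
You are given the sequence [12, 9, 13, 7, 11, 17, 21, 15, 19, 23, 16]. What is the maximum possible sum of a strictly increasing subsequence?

86

Let S[i] be the best sum of a strictly increasing subsequence ending at i:
i:      1  2  3  4  5  6  7  8  9 10 11
a[i]:  12  9 13  7 11 17 21 15 19 23 16
S:     12  9 25  7 20 42 63 40 61 86 56
Maximum is 86 (e.g. 12 + 13 + 17 + 21 + 23).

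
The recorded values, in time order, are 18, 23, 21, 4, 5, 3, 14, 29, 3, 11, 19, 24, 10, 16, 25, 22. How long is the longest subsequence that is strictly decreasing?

5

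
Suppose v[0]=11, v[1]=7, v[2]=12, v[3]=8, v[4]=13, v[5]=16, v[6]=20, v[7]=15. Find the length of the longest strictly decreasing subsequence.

2

Let dp[i] be the longest strictly decreasing subsequence ending at i:
i:      0  1  2  3  4  5  6  7
v[i]:  11  7 12  8 13 16 20 15
dp:     1  2  1  2  1  1  1  2
Maximum is 2.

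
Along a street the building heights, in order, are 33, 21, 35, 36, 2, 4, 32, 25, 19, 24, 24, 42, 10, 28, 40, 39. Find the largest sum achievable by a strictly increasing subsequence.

Let S[i] be the best sum of a strictly increasing subsequence ending at i:
i:       1   2   3   4   5   6   7   8   9  10  11  12  13  14  15  16
a[i]:   33  21  35  36   2   4  32  25  19  24  24  42  10  28  40  39
S:      33  21  68 104   2   6  53  46  25  49  49 146  16  77 144 143
Maximum is 146 (e.g. 33 + 35 + 36 + 42).

146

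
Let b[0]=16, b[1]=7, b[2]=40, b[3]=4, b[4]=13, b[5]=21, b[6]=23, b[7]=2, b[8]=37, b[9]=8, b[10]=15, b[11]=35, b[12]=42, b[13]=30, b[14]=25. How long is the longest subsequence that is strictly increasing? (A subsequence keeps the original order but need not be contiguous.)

6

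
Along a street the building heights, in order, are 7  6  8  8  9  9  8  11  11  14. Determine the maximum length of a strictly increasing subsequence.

Let dp[i] be the length of the longest such subsequence ending at index i:
i:      1  2  3  4  5  6  7  8  9 10
a[i]:   7  6  8  8  9  9  8 11 11 14
dp:     1  1  2  2  3  3  2  4  4  5
Maximum dp value is 5.

5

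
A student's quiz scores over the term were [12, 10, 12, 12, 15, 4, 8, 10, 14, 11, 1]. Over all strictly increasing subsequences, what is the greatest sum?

Let S[i] be the best sum of a strictly increasing subsequence ending at i:
i:      1  2  3  4  5  6  7  8  9 10 11
a[i]:  12 10 12 12 15  4  8 10 14 11  1
S:     12 10 22 22 37  4 12 22 36 33  1
Maximum is 37 (e.g. 10 + 12 + 15).

37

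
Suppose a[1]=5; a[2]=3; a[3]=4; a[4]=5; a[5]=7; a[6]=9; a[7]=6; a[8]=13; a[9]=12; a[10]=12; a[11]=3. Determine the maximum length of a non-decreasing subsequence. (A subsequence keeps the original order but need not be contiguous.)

7

Track the smallest tail for each achievable length (allowing ties):
5 → extends → [5]
3 → replaces 5 → [3]
4 → extends → [3, 4]
5 → extends → [3, 4, 5]
7 → extends → [3, 4, 5, 7]
9 → extends → [3, 4, 5, 7, 9]
6 → replaces 7 → [3, 4, 5, 6, 9]
13 → extends → [3, 4, 5, 6, 9, 13]
12 → replaces 13 → [3, 4, 5, 6, 9, 12]
12 → extends → [3, 4, 5, 6, 9, 12, 12]
3 → replaces 4 → [3, 3, 5, 6, 9, 12, 12]
Seven tails, so the longest non-decreasing subsequence has length 7 (e.g. 3, 4, 5, 7, 9, 12, 12).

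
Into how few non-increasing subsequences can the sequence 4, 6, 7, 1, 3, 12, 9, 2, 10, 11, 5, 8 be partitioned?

6

The minimum number of non-increasing subsequences covering a sequence equals the length of its longest strictly increasing subsequence.
LIS length is 6 (e.g. 4, 6, 7, 9, 10, 11), so 6 piles are needed.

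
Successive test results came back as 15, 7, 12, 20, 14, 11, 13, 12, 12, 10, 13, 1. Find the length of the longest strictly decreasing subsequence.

Negate each value so 'decreasing' becomes 'increasing', then run patience tails on the negated sequence:
-15 → extends → [-15]
-7 → extends → [-15, -7]
-12 → replaces -7 → [-15, -12]
-20 → replaces -15 → [-20, -12]
-14 → replaces -12 → [-20, -14]
-11 → extends → [-20, -14, -11]
-13 → replaces -11 → [-20, -14, -13]
-12 → extends → [-20, -14, -13, -12]
-12 → already a tail → [-20, -14, -13, -12]
-10 → extends → [-20, -14, -13, -12, -10]
-13 → already a tail → [-20, -14, -13, -12, -10]
-1 → extends → [-20, -14, -13, -12, -10, -1]
Six tails, so the longest strictly decreasing subsequence of the original has length 6.

6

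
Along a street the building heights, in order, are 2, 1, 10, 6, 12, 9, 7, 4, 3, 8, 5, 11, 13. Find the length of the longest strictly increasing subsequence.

Track the smallest tail for each achievable length (strict):
2 → extends → [2]
1 → replaces 2 → [1]
10 → extends → [1, 10]
6 → replaces 10 → [1, 6]
12 → extends → [1, 6, 12]
9 → replaces 12 → [1, 6, 9]
7 → replaces 9 → [1, 6, 7]
4 → replaces 6 → [1, 4, 7]
3 → replaces 4 → [1, 3, 7]
8 → extends → [1, 3, 7, 8]
5 → replaces 7 → [1, 3, 5, 8]
11 → extends → [1, 3, 5, 8, 11]
13 → extends → [1, 3, 5, 8, 11, 13]
Six tails, so the longest strictly increasing subsequence has length 6 (e.g. 2, 6, 7, 8, 11, 13).

6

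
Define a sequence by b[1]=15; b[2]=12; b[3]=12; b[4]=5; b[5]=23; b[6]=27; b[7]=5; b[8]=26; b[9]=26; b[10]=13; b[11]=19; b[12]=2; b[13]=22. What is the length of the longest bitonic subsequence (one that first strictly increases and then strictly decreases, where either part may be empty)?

6

inc[i] = longest strictly increasing subsequence ending at i; dec[i] = longest strictly decreasing subsequence starting at i:
i:      1  2  3  4  5  6  7  8  9 10 11 12 13
b[i]:  15 12 12  5 23 27  5 26 26 13 19  2 22
inc:    1  1  1  1  2  3  1  3  3  2  3  1  4
dec:    4  3  3  2  3  4  2  3  3  2  2  1  1
Best peak at i=6 (value 27): inc=3, dec=4, length 3+4−1 = 6.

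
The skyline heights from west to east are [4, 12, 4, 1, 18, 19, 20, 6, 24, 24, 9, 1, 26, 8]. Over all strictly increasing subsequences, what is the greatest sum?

Let S[i] be the best sum of a strictly increasing subsequence ending at i:
i:       1   2   3   4   5   6   7   8   9  10  11  12  13  14
a[i]:    4  12   4   1  18  19  20   6  24  24   9   1  26   8
S:       4  16   4   1  34  53  73  10  97  97  19   1 123  18
Maximum is 123 (e.g. 4 + 12 + 18 + 19 + 20 + 24 + 26).

123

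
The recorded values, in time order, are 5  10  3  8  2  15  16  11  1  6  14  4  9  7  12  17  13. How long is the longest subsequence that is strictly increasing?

5

Track the smallest tail for each achievable length (strict):
5 → extends → [5]
10 → extends → [5, 10]
3 → replaces 5 → [3, 10]
8 → replaces 10 → [3, 8]
2 → replaces 3 → [2, 8]
15 → extends → [2, 8, 15]
16 → extends → [2, 8, 15, 16]
11 → replaces 15 → [2, 8, 11, 16]
1 → replaces 2 → [1, 8, 11, 16]
6 → replaces 8 → [1, 6, 11, 16]
14 → replaces 16 → [1, 6, 11, 14]
4 → replaces 6 → [1, 4, 11, 14]
9 → replaces 11 → [1, 4, 9, 14]
7 → replaces 9 → [1, 4, 7, 14]
12 → replaces 14 → [1, 4, 7, 12]
17 → extends → [1, 4, 7, 12, 17]
13 → replaces 17 → [1, 4, 7, 12, 13]
Five tails, so the longest strictly increasing subsequence has length 5 (e.g. 5, 10, 15, 16, 17).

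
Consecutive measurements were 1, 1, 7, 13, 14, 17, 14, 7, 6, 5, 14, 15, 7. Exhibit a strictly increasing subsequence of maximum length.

Patience tails give the LIS length; then backtrack through the dp parents:
1 → extends → [1]
1 → already a tail → [1]
7 → extends → [1, 7]
13 → extends → [1, 7, 13]
14 → extends → [1, 7, 13, 14]
17 → extends → [1, 7, 13, 14, 17]
14 → already a tail → [1, 7, 13, 14, 17]
7 → already a tail → [1, 7, 13, 14, 17]
6 → replaces 7 → [1, 6, 13, 14, 17]
5 → replaces 6 → [1, 5, 13, 14, 17]
14 → already a tail → [1, 5, 13, 14, 17]
15 → replaces 17 → [1, 5, 13, 14, 15]
7 → replaces 13 → [1, 5, 7, 14, 15]
Length 5; one witness is 1, 7, 13, 14, 17.

1, 7, 13, 14, 17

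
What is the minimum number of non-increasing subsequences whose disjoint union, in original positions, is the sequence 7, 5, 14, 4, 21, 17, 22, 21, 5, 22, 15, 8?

5

The minimum number of non-increasing subsequences covering a sequence equals the length of its longest strictly increasing subsequence.
LIS length is 5 (e.g. 7, 14, 17, 21, 22), so 5 piles are needed.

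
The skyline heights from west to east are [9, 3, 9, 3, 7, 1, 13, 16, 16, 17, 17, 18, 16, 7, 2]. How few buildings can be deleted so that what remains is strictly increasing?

Fewest deletions = n − (longest strictly increasing subsequence).
i:      1  2  3  4  5  6  7  8  9 10 11 12 13 14 15
a[i]:   9  3  9  3  7  1 13 16 16 17 17 18 16  7  2
dp:     1  1  2  1  2  1  3  4  4  5  5  6  4  2  2
max dp = 6, so deletions = 15 − 6 = 9.

9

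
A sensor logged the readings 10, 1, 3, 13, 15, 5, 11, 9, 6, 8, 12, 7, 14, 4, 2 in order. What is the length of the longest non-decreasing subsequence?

Track the smallest tail for each achievable length (allowing ties):
10 → extends → [10]
1 → replaces 10 → [1]
3 → extends → [1, 3]
13 → extends → [1, 3, 13]
15 → extends → [1, 3, 13, 15]
5 → replaces 13 → [1, 3, 5, 15]
11 → replaces 15 → [1, 3, 5, 11]
9 → replaces 11 → [1, 3, 5, 9]
6 → replaces 9 → [1, 3, 5, 6]
8 → extends → [1, 3, 5, 6, 8]
12 → extends → [1, 3, 5, 6, 8, 12]
7 → replaces 8 → [1, 3, 5, 6, 7, 12]
14 → extends → [1, 3, 5, 6, 7, 12, 14]
4 → replaces 5 → [1, 3, 4, 6, 7, 12, 14]
2 → replaces 3 → [1, 2, 4, 6, 7, 12, 14]
Seven tails, so the longest non-decreasing subsequence has length 7 (e.g. 1, 3, 5, 6, 8, 12, 14).

7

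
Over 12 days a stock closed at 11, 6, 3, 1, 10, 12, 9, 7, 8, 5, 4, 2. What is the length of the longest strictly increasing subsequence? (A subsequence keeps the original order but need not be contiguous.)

Let dp[i] be the length of the longest such subsequence ending at index i:
i:      1  2  3  4  5  6  7  8  9 10 11 12
a[i]:  11  6  3  1 10 12  9  7  8  5  4  2
dp:     1  1  1  1  2  3  2  2  3  2  2  2
Maximum dp value is 3.

3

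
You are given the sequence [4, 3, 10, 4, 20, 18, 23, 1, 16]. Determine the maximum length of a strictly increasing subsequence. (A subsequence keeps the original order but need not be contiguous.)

4

Track the smallest tail for each achievable length (strict):
4 → extends → [4]
3 → replaces 4 → [3]
10 → extends → [3, 10]
4 → replaces 10 → [3, 4]
20 → extends → [3, 4, 20]
18 → replaces 20 → [3, 4, 18]
23 → extends → [3, 4, 18, 23]
1 → replaces 3 → [1, 4, 18, 23]
16 → replaces 18 → [1, 4, 16, 23]
Four tails, so the longest strictly increasing subsequence has length 4 (e.g. 4, 10, 20, 23).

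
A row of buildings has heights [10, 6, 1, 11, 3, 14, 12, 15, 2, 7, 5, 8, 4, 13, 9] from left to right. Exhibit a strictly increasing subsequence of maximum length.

1, 3, 7, 8, 13

Patience tails give the LIS length; then backtrack through the dp parents:
10 → extends → [10]
6 → replaces 10 → [6]
1 → replaces 6 → [1]
11 → extends → [1, 11]
3 → replaces 11 → [1, 3]
14 → extends → [1, 3, 14]
12 → replaces 14 → [1, 3, 12]
15 → extends → [1, 3, 12, 15]
2 → replaces 3 → [1, 2, 12, 15]
7 → replaces 12 → [1, 2, 7, 15]
5 → replaces 7 → [1, 2, 5, 15]
8 → replaces 15 → [1, 2, 5, 8]
4 → replaces 5 → [1, 2, 4, 8]
13 → extends → [1, 2, 4, 8, 13]
9 → replaces 13 → [1, 2, 4, 8, 9]
Length 5; one witness is 1, 3, 7, 8, 13.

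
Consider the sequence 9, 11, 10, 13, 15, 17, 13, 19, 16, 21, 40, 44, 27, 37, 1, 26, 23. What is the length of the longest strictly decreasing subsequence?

Let dp[i] be the longest strictly decreasing subsequence ending at i:
i:      1  2  3  4  5  6  7  8  9 10 11 12 13 14 15 16 17
a[i]:   9 11 10 13 15 17 13 19 16 21 40 44 27 37  1 26 23
dp:     1  1  2  1  1  1  2  1  2  1  1  1  2  2  3  3  4
Maximum is 4.

4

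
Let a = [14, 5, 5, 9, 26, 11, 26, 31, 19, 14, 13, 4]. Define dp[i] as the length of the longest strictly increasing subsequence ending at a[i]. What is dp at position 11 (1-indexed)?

dp[i] = 1 + max{dp[j] : j<i, a[j]<a[i]} (or 1 if no such j):
i:      1  2  3  4  5  6  7  8  9 10 11 12
a[i]:  14  5  5  9 26 11 26 31 19 14 13  4
dp:     1  1  1  2  3  3  4  5  4  4  4  1
At index 11 the value is 4.

4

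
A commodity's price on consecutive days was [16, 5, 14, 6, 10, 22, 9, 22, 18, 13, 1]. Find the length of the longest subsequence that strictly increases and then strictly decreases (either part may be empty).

7

inc[i] = longest strictly increasing subsequence ending at i; dec[i] = longest strictly decreasing subsequence starting at i:
i:      1  2  3  4  5  6  7  8  9 10 11
a[i]:  16  5 14  6 10 22  9 22 18 13  1
inc:    1  1  2  2  3  4  3  4  4  4  1
dec:    5  2  4  2  3  4  2  4  3  2  1
Best peak at i=6 (value 22): inc=4, dec=4, length 4+4−1 = 7.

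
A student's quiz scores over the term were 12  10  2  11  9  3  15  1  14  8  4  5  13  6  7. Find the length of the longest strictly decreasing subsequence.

Let dp[i] be the longest strictly decreasing subsequence ending at i:
i:      1  2  3  4  5  6  7  8  9 10 11 12 13 14 15
a[i]:  12 10  2 11  9  3 15  1 14  8  4  5 13  6  7
dp:     1  2  3  2  3  4  1  5  2  4  5  5  3  5  5
Maximum is 5.

5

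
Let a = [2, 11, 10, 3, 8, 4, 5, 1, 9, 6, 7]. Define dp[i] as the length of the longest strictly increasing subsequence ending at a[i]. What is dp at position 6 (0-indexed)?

4

dp[i] = 1 + max{dp[j] : j<i, a[j]<a[i]} (or 1 if no such j):
i:      0  1  2  3  4  5  6  7  8  9 10
a[i]:   2 11 10  3  8  4  5  1  9  6  7
dp:     1  2  2  2  3  3  4  1  5  5  6
At index 6 the value is 4.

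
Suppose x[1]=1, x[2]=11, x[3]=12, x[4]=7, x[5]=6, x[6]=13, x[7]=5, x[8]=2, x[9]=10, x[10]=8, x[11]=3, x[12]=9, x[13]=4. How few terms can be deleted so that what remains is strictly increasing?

Fewest deletions = n − (longest strictly increasing subsequence).
Patience tails:
1 → extends → [1]
11 → extends → [1, 11]
12 → extends → [1, 11, 12]
7 → replaces 11 → [1, 7, 12]
6 → replaces 7 → [1, 6, 12]
13 → extends → [1, 6, 12, 13]
5 → replaces 6 → [1, 5, 12, 13]
2 → replaces 5 → [1, 2, 12, 13]
10 → replaces 12 → [1, 2, 10, 13]
8 → replaces 10 → [1, 2, 8, 13]
3 → replaces 8 → [1, 2, 3, 13]
9 → replaces 13 → [1, 2, 3, 9]
4 → replaces 9 → [1, 2, 3, 4]
Longest strictly increasing subsequence has length 4, so deletions = 13 − 4 = 9.

9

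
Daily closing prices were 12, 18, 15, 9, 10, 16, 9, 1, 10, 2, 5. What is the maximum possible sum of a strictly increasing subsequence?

43

Let S[i] be the best sum of a strictly increasing subsequence ending at i:
i:      1  2  3  4  5  6  7  8  9 10 11
a[i]:  12 18 15  9 10 16  9  1 10  2  5
S:     12 30 27  9 19 43  9  1 19  3  8
Maximum is 43 (e.g. 12 + 15 + 16).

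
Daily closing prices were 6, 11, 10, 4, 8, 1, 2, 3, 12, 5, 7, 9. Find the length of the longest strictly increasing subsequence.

6

Track the smallest tail for each achievable length (strict):
6 → extends → [6]
11 → extends → [6, 11]
10 → replaces 11 → [6, 10]
4 → replaces 6 → [4, 10]
8 → replaces 10 → [4, 8]
1 → replaces 4 → [1, 8]
2 → replaces 8 → [1, 2]
3 → extends → [1, 2, 3]
12 → extends → [1, 2, 3, 12]
5 → replaces 12 → [1, 2, 3, 5]
7 → extends → [1, 2, 3, 5, 7]
9 → extends → [1, 2, 3, 5, 7, 9]
Six tails, so the longest strictly increasing subsequence has length 6 (e.g. 1, 2, 3, 5, 7, 9).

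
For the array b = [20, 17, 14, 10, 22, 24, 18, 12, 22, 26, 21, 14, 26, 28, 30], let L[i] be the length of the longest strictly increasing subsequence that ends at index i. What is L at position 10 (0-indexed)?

3

dp[i] = 1 + max{dp[j] : j<i, b[j]<b[i]} (or 1 if no such j):
i:      0  1  2  3  4  5  6  7  8  9 10 11 12 13 14
b[i]:  20 17 14 10 22 24 18 12 22 26 21 14 26 28 30
dp:     1  1  1  1  2  3  2  2  3  4  3  3  4  5  6
At index 10 the value is 3.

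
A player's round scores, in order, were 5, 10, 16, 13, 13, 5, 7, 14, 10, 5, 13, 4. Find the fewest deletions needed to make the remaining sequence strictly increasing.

8

Fewest deletions = n − (longest strictly increasing subsequence).
i:      1  2  3  4  5  6  7  8  9 10 11 12
a[i]:   5 10 16 13 13  5  7 14 10  5 13  4
dp:     1  2  3  3  3  1  2  4  3  1  4  1
max dp = 4, so deletions = 12 − 4 = 8.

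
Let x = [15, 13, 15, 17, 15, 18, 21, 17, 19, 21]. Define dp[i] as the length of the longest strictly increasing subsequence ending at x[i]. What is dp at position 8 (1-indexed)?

3

dp[i] = 1 + max{dp[j] : j<i, x[j]<x[i]} (or 1 if no such j):
i:      1  2  3  4  5  6  7  8  9 10
x[i]:  15 13 15 17 15 18 21 17 19 21
dp:     1  1  2  3  2  4  5  3  5  6
At index 8 the value is 3.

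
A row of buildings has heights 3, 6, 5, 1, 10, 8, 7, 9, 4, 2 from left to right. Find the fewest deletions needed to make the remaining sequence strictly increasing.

Fewest deletions = n − (longest strictly increasing subsequence).
i:      1  2  3  4  5  6  7  8  9 10
a[i]:   3  6  5  1 10  8  7  9  4  2
dp:     1  2  2  1  3  3  3  4  2  2
max dp = 4, so deletions = 10 − 4 = 6.

6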